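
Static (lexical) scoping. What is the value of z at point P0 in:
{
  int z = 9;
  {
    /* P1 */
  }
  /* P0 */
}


z declared in the same block as P0
z = 9


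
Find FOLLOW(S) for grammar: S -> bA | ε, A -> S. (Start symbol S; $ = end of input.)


$ ∈ FOLLOW(S). For each A -> αBβ: add FIRST(β)\{ε} to FOLLOW(B); if β nullable, add FOLLOW(A).
FOLLOW(S) = {$}


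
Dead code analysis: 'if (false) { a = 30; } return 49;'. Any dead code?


condition is constant false, so the whole block is unreachable
Dead: 'if (false) { a = 30; }'


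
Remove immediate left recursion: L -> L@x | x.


Left-recursive alternatives: L@x; non-recursive: x
Introduce L': L -> xL', L' -> @xL' | ε


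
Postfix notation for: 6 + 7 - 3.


Left to right (same or higher precedence on left)
Postfix: 6 7 + 3 -


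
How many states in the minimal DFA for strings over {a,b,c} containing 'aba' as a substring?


KMP-style automaton: 3 progress states + 1 absorbing accept = 4
Minimal DFA: 4 states


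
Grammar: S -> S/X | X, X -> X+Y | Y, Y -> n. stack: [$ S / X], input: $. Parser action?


handle 'S/X' on top; lookahead ∈ FOLLOW(S) = {/, $}
Action: reduce (S -> S/X)


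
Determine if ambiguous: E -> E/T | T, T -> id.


precedence layered via separate nonterminal T: deterministic
Unambiguous


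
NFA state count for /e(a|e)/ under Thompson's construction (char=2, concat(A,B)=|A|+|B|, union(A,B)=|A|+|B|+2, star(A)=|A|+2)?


Syntax tree has 3 char leaf(s), 1 union(s), 0 star(s)
chars contribute 3×2 = 6; each union adds +2; each star adds +2
Total: 6 + 2 + 0 = 8 states


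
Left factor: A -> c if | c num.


Common prefix: 'c'
Factored: A -> c A', A' -> if | num


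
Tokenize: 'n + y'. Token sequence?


Scan left to right, longest-match per lexeme
Tokens: ID(n), OP(+), ID(y)


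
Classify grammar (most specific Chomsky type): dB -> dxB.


LHS has context (more than one symbol) and |LHS| ≤ |RHS|
Classification: Type 1 (Context-Sensitive)


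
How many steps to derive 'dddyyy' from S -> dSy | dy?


Derivation: S => dSy => ddSyy => dddyyy
Steps: 3


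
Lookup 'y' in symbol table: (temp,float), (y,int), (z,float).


Lookup 'y' → type int


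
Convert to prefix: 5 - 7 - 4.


left-to-right (same/higher precedence on left): tree is (- (- 5 7) 4)
Prefix: - - 5 7 4


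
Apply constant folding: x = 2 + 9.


2 + 9 = 11 at compile time
Optimized: x = 11


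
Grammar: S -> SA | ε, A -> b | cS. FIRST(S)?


Per alternative of S: FIRST(SA) = {b, c}; FIRST(ε) = {ε}
FIRST(S) = {b, c, ε}


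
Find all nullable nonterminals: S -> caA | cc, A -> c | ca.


A nonterminal is nullable iff some alternative derives ε (directly, or every symbol in it is nullable)
Nullable: {}


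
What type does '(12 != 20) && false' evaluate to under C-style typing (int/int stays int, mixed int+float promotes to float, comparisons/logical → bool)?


Operand types: bool && bool
Rule: logical operators take bool operands and yield bool
Result type: bool


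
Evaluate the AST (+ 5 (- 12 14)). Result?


Evaluate inner: (- 12 14) = -2
Evaluate root: (+ 5 -2) = 3
Result: 3


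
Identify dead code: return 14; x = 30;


statement follows a return and is unreachable
Dead: 'x = 30'


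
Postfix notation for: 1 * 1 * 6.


Left to right (same or higher precedence on left)
Postfix: 1 1 * 6 *


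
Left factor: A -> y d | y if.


Common prefix: 'y'
Factored: A -> y A', A' -> d | if


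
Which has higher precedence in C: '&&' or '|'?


'|' is bitwise OR (level 3); '&&' is logical AND (level 2)
Higher level binds tighter
'|' has higher precedence than '&&'


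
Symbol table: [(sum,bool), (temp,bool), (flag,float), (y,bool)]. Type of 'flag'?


Lookup 'flag' → type float


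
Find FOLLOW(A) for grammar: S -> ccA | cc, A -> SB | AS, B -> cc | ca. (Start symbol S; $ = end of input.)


$ ∈ FOLLOW(S). For each A -> αBβ: add FIRST(β)\{ε} to FOLLOW(B); if β nullable, add FOLLOW(A).
FOLLOW(A) = {$, c}


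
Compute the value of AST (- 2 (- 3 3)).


Evaluate inner: (- 3 3) = 0
Evaluate root: (- 2 0) = 2
Result: 2


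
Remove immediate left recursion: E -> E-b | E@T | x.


Left-recursive alternatives: E-b, E@T; non-recursive: x
Introduce E': E -> xE', E' -> -bE' | @TE' | ε


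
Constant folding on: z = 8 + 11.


8 + 11 = 19 at compile time
Optimized: z = 19


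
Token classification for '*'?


Pattern: operator symbol
Type: OPERATOR


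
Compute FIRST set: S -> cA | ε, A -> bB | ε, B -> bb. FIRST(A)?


Per alternative of A: FIRST(bB) = {b}; FIRST(ε) = {ε}
FIRST(A) = {b, ε}


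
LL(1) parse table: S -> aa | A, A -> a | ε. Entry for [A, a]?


For [A, a]: 'a' ∈ FIRST(a)
Entry: A -> a


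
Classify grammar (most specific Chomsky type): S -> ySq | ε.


Single nonterminal LHS, but y^n q^n is not regular
Classification: Type 2 (Context-Free)


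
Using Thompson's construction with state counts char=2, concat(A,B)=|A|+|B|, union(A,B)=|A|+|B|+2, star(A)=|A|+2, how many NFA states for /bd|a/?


Syntax tree has 3 char leaf(s), 1 union(s), 0 star(s)
chars contribute 3×2 = 6; each union adds +2; each star adds +2
Total: 6 + 2 + 0 = 8 states


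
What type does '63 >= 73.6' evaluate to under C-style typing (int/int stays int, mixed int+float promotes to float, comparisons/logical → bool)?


Operand types: int >= float
Rule: comparison yields bool
Result type: bool


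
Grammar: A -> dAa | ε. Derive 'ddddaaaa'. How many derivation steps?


Derivation: A => dAa => ddAaa => dddAaaa => ddddAaaaa => ddddaaaa
Steps: 5


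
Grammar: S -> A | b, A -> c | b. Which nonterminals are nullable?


A nonterminal is nullable iff some alternative derives ε (directly, or every symbol in it is nullable)
Nullable: {}


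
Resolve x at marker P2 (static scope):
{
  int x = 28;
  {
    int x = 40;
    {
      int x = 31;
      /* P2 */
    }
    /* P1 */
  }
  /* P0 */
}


x declared in the same block as P2
x = 31


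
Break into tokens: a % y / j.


Scan left to right, longest-match per lexeme
Tokens: ID(a), OP(%), ID(y), OP(/), ID(j)


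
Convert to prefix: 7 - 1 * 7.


'*' binds tighter: tree is (- 7 (* 1 7))
Prefix: - 7 * 1 7


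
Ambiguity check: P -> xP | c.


right-linear, alternatives start with distinct terminals 'x' vs 'c': unique leftmost derivation
Unambiguous


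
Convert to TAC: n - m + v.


Break into single-operator statements:
t1 = n - m
t2 = t1 + v


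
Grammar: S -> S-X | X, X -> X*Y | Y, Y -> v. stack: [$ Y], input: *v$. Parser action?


'Y' (not preceded by X*) is the handle for X -> Y
Action: reduce (X -> Y)


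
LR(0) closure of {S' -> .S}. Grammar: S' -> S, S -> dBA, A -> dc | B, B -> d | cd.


Start: S' -> .S
For each item with dot before a nonterminal B, add B -> .γ for every B-production
Closure: [S' -> .S, S -> .dBA]


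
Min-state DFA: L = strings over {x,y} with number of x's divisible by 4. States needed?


Track (count of x) mod 4: states 0..3, accept at 0
Minimal DFA: 4 states


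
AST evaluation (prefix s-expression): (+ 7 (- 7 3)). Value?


Evaluate inner: (- 7 3) = 4
Evaluate root: (+ 7 4) = 11
Result: 11


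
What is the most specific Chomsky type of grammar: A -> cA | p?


Right-linear: every RHS is a terminal or a terminal followed by one nonterminal
Classification: Type 3 (Regular)


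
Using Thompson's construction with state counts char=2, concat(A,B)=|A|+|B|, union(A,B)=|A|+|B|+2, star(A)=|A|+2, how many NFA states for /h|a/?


Syntax tree has 2 char leaf(s), 1 union(s), 0 star(s)
chars contribute 2×2 = 4; each union adds +2; each star adds +2
Total: 4 + 2 + 0 = 6 states


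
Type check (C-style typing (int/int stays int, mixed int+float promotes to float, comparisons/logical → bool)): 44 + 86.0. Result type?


Operand types: int + float
Rule: mixed int/float promotes to float; int/int stays int
Result type: float


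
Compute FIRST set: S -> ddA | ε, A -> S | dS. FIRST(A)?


Per alternative of A: FIRST(S) = {d, ε}; FIRST(dS) = {d}
FIRST(A) = {d, ε}


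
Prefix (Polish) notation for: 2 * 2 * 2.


left-to-right (same/higher precedence on left): tree is (* (* 2 2) 2)
Prefix: * * 2 2 2


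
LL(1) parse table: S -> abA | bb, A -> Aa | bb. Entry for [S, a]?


For [S, a]: 'a' ∈ FIRST(abA)
Entry: S -> abA


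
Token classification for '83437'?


Pattern: digits only
Type: INTEGER_LITERAL


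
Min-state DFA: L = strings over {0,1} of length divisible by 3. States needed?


Track length mod 3: states 0..2, accept at 0
Minimal DFA: 3 states


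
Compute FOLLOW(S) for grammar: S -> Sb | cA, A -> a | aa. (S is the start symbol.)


$ ∈ FOLLOW(S). For each A -> αBβ: add FIRST(β)\{ε} to FOLLOW(B); if β nullable, add FOLLOW(A).
FOLLOW(S) = {$, b}


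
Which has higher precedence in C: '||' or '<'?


'<' is relational (level 7); '||' is logical OR (level 1)
Higher level binds tighter
'<' has higher precedence than '||'


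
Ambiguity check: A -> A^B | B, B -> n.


precedence layered via separate nonterminal B: deterministic
Unambiguous


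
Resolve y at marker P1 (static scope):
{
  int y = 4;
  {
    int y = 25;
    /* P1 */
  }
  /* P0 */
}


y declared in the same block as P1
y = 25


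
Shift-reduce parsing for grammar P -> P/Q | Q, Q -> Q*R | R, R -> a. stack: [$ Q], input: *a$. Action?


shift '*' to continue Q -> Q*R
Action: shift


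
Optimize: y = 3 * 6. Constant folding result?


3 * 6 = 18 at compile time
Optimized: y = 18


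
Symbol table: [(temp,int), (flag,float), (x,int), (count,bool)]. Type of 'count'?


Lookup 'count' → type bool


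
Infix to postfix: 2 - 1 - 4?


Left to right (same or higher precedence on left)
Postfix: 2 1 - 4 -


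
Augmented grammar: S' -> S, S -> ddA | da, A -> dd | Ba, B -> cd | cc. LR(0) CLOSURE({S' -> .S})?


Start: S' -> .S
For each item with dot before a nonterminal B, add B -> .γ for every B-production
Closure: [S' -> .S, S -> .ddA, S -> .da]


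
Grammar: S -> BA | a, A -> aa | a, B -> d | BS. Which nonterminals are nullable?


A nonterminal is nullable iff some alternative derives ε (directly, or every symbol in it is nullable)
Nullable: {}


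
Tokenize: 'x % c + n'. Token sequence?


Scan left to right, longest-match per lexeme
Tokens: ID(x), OP(%), ID(c), OP(+), ID(n)


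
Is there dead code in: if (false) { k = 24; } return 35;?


condition is constant false, so the whole block is unreachable
Dead: 'if (false) { k = 24; }'


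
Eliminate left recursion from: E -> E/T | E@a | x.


Left-recursive alternatives: E/T, E@a; non-recursive: x
Introduce E': E -> xE', E' -> /TE' | @aE' | ε


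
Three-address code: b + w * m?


Break into single-operator statements:
t1 = w * m
t2 = b + t1


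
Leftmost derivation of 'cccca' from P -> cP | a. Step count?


Derivation: P => cP => ccP => cccP => ccccP => cccca
Steps: 5


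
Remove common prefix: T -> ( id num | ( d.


Common prefix: '('
Factored: T -> ( T', T' -> id num | d


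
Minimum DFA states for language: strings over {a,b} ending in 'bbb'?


Track the longest suffix of input matching a prefix of 'bbb': 4 classes (prefixes of length 0..3)
Minimal DFA: 4 states


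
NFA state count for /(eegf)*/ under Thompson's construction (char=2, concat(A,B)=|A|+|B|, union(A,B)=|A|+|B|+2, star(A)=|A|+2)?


Syntax tree has 4 char leaf(s), 0 union(s), 1 star(s)
chars contribute 4×2 = 8; each union adds +2; each star adds +2
Total: 8 + 0 + 2 = 10 states


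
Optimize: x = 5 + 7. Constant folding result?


5 + 7 = 12 at compile time
Optimized: x = 12


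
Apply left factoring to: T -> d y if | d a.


Common prefix: 'd'
Factored: T -> d T', T' -> y if | a


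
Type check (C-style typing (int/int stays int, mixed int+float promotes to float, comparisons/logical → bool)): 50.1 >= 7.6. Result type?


Operand types: float >= float
Rule: comparison yields bool
Result type: bool


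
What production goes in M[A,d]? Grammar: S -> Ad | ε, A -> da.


For [A, d]: 'd' ∈ FIRST(da)
Entry: A -> da


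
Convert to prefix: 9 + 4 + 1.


left-to-right (same/higher precedence on left): tree is (+ (+ 9 4) 1)
Prefix: + + 9 4 1


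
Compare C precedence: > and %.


'%' is multiplicative (level 10); '>' is relational (level 7)
Higher level binds tighter
'%' has higher precedence than '>'


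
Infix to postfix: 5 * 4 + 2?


Left to right (same or higher precedence on left)
Postfix: 5 4 * 2 +


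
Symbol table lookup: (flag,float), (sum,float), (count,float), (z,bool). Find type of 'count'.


Lookup 'count' → type float


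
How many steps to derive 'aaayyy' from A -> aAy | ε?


Derivation: A => aAy => aaAyy => aaaAyyy => aaayyy
Steps: 4


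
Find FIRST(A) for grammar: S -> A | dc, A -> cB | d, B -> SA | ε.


Per alternative of A: FIRST(cB) = {c}; FIRST(d) = {d}
FIRST(A) = {c, d}


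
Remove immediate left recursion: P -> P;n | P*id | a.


Left-recursive alternatives: P;n, P*id; non-recursive: a
Introduce P': P -> aP', P' -> ;nP' | *idP' | ε


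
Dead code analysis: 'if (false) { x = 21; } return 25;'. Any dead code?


condition is constant false, so the whole block is unreachable
Dead: 'if (false) { x = 21; }'


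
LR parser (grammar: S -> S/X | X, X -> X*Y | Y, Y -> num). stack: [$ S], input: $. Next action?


start symbol S on stack, input exhausted
Action: accept


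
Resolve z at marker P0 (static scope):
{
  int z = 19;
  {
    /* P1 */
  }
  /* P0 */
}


z declared in the same block as P0
z = 19


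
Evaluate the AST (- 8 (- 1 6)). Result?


Evaluate inner: (- 1 6) = -5
Evaluate root: (- 8 -5) = 13
Result: 13


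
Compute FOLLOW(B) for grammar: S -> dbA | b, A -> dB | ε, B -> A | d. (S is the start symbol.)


$ ∈ FOLLOW(S). For each A -> αBβ: add FIRST(β)\{ε} to FOLLOW(B); if β nullable, add FOLLOW(A).
FOLLOW(B) = {$}


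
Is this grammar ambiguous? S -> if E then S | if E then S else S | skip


dangling else: 'if E then if E then skip else skip' parses two ways
Ambiguous


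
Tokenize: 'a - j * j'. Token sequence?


Scan left to right, longest-match per lexeme
Tokens: ID(a), OP(-), ID(j), OP(*), ID(j)


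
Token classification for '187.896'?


Pattern: digits with a decimal point
Type: FLOAT_LITERAL


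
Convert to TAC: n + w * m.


Break into single-operator statements:
t1 = w * m
t2 = n + t1


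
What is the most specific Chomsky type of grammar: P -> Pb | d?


Left-linear: every RHS is a terminal or one nonterminal followed by a terminal
Classification: Type 3 (Regular)


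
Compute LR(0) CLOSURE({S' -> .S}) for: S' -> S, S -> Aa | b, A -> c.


Start: S' -> .S
For each item with dot before a nonterminal B, add B -> .γ for every B-production
Closure: [S' -> .S, S -> .Aa, S -> .b, A -> .c]


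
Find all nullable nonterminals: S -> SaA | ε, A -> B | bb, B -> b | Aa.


A nonterminal is nullable iff some alternative derives ε (directly, or every symbol in it is nullable)
Nullable: {S}


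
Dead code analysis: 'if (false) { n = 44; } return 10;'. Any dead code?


condition is constant false, so the whole block is unreachable
Dead: 'if (false) { n = 44; }'


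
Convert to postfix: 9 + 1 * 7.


* has higher precedence, evaluate 1*7 first
Postfix: 9 1 7 * +


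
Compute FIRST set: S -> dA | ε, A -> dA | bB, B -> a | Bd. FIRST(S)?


Per alternative of S: FIRST(dA) = {d}; FIRST(ε) = {ε}
FIRST(S) = {d, ε}


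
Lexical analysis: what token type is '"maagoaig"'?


Pattern: double-quoted sequence
Type: STRING_LITERAL


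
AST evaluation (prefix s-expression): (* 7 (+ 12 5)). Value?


Evaluate inner: (+ 12 5) = 17
Evaluate root: (* 7 17) = 119
Result: 119


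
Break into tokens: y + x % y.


Scan left to right, longest-match per lexeme
Tokens: ID(y), OP(+), ID(x), OP(%), ID(y)


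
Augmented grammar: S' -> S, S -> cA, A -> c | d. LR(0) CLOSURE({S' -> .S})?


Start: S' -> .S
For each item with dot before a nonterminal B, add B -> .γ for every B-production
Closure: [S' -> .S, S -> .cA]


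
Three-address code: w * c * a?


Break into single-operator statements:
t1 = w * c
t2 = t1 * a


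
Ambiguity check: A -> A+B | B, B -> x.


precedence layered via separate nonterminal B: deterministic
Unambiguous


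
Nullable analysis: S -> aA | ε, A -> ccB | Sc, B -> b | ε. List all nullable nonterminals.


A nonterminal is nullable iff some alternative derives ε (directly, or every symbol in it is nullable)
Nullable: {B, S}


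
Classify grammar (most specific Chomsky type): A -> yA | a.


Right-linear: every RHS is a terminal or a terminal followed by one nonterminal
Classification: Type 3 (Regular)


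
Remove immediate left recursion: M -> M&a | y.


Left-recursive alternatives: M&a; non-recursive: y
Introduce M': M -> yM', M' -> &aM' | ε


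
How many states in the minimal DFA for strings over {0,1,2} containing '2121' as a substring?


KMP-style automaton: 4 progress states + 1 absorbing accept = 5
Minimal DFA: 5 states


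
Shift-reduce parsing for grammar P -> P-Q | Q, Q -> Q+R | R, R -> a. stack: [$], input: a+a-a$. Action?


no handle on stack; shift 'a'
Action: shift


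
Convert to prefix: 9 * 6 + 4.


left-to-right (same/higher precedence on left): tree is (+ (* 9 6) 4)
Prefix: + * 9 6 4


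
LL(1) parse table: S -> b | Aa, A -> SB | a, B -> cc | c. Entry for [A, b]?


For [A, b]: 'b' ∈ FIRST(SB)
Entry: A -> SB


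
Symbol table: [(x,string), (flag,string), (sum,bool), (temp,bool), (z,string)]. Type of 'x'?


Lookup 'x' → type string


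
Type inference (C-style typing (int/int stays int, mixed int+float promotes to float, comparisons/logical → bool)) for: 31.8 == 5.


Operand types: float == int
Rule: comparison yields bool
Result type: bool


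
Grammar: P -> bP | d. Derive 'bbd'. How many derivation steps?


Derivation: P => bP => bbP => bbd
Steps: 3


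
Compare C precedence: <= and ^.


'<=' is relational (level 7); '^' is bitwise XOR (level 4)
Higher level binds tighter
'<=' has higher precedence than '^'


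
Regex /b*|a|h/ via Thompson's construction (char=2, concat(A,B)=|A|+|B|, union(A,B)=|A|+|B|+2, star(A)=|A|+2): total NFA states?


Syntax tree has 3 char leaf(s), 2 union(s), 1 star(s)
chars contribute 3×2 = 6; each union adds +2; each star adds +2
Total: 6 + 4 + 2 = 12 states


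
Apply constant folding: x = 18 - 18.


18 - 18 = 0 at compile time
Optimized: x = 0


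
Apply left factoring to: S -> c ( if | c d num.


Common prefix: 'c'
Factored: S -> c S', S' -> ( if | d num


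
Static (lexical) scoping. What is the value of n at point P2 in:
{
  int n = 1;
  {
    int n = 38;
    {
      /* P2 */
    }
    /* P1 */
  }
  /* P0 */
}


P2's block does not declare n; resolves to the enclosing declaration at depth 1
n = 38


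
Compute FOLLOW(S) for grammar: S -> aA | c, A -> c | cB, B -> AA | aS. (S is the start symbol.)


$ ∈ FOLLOW(S). For each A -> αBβ: add FIRST(β)\{ε} to FOLLOW(B); if β nullable, add FOLLOW(A).
FOLLOW(S) = {$, c}


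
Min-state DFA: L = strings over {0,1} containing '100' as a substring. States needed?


KMP-style automaton: 3 progress states + 1 absorbing accept = 4
Minimal DFA: 4 states


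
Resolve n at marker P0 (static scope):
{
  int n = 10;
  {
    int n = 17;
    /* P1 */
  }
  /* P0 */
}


n declared in the same block as P0
n = 10


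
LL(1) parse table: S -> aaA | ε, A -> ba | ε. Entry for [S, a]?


For [S, a]: 'a' ∈ FIRST(aaA)
Entry: S -> aaA


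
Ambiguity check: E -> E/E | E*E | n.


'n/n*n' has two parse trees (no precedence encoded between / and *)
Ambiguous


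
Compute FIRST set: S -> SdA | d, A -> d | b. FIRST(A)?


Per alternative of A: FIRST(d) = {d}; FIRST(b) = {b}
FIRST(A) = {b, d}


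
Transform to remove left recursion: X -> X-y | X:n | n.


Left-recursive alternatives: X-y, X:n; non-recursive: n
Introduce X': X -> nX', X' -> -yX' | :nX' | ε


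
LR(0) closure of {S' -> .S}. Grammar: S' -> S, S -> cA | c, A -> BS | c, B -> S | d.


Start: S' -> .S
For each item with dot before a nonterminal B, add B -> .γ for every B-production
Closure: [S' -> .S, S -> .cA, S -> .c]


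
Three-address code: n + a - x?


Break into single-operator statements:
t1 = n + a
t2 = t1 - x


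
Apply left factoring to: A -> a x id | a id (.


Common prefix: 'a'
Factored: A -> a A', A' -> x id | id (


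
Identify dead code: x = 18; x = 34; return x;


first assignment to x is overwritten before any read
Dead: 'x = 18'


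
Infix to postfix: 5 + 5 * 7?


* has higher precedence, evaluate 5*7 first
Postfix: 5 5 7 * +


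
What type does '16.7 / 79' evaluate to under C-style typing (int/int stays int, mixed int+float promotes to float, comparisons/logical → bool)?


Operand types: float / int
Rule: mixed int/float promotes to float; int/int stays int
Result type: float


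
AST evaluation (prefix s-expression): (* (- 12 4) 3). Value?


Evaluate inner: (- 12 4) = 8
Evaluate root: (* 8 3) = 24
Result: 24


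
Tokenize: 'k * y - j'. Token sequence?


Scan left to right, longest-match per lexeme
Tokens: ID(k), OP(*), ID(y), OP(-), ID(j)


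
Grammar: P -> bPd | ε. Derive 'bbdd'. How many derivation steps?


Derivation: P => bPd => bbPdd => bbdd
Steps: 3


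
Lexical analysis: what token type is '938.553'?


Pattern: digits with a decimal point
Type: FLOAT_LITERAL


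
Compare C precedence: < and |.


'<' is relational (level 7); '|' is bitwise OR (level 3)
Higher level binds tighter
'<' has higher precedence than '|'


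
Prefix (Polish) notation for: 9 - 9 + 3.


left-to-right (same/higher precedence on left): tree is (+ (- 9 9) 3)
Prefix: + - 9 9 3


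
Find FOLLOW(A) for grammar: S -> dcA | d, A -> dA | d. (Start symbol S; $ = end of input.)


$ ∈ FOLLOW(S). For each A -> αBβ: add FIRST(β)\{ε} to FOLLOW(B); if β nullable, add FOLLOW(A).
FOLLOW(A) = {$}


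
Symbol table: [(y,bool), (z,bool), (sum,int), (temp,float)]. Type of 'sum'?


Lookup 'sum' → type int


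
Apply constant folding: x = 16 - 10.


16 - 10 = 6 at compile time
Optimized: x = 6


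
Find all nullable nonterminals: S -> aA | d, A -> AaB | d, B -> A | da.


A nonterminal is nullable iff some alternative derives ε (directly, or every symbol in it is nullable)
Nullable: {}


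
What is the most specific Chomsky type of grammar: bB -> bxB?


LHS has context (more than one symbol) and |LHS| ≤ |RHS|
Classification: Type 1 (Context-Sensitive)


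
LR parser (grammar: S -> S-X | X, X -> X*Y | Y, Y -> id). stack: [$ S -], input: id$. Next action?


no handle ('S-' is not any RHS); shift 'id'
Action: shift


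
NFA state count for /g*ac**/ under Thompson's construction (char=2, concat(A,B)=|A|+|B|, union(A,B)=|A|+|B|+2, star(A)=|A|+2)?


Syntax tree has 3 char leaf(s), 0 union(s), 3 star(s)
chars contribute 3×2 = 6; each union adds +2; each star adds +2
Total: 6 + 0 + 6 = 12 states


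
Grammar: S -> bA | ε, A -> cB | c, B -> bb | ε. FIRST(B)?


Per alternative of B: FIRST(bb) = {b}; FIRST(ε) = {ε}
FIRST(B) = {b, ε}


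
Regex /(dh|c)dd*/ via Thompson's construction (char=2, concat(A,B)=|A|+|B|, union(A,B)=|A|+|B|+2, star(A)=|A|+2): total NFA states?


Syntax tree has 5 char leaf(s), 1 union(s), 1 star(s)
chars contribute 5×2 = 10; each union adds +2; each star adds +2
Total: 10 + 2 + 2 = 14 states


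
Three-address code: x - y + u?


Break into single-operator statements:
t1 = x - y
t2 = t1 + u


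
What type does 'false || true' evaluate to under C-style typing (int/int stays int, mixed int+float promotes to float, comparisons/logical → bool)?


Operand types: bool || bool
Rule: logical operators take bool operands and yield bool
Result type: bool


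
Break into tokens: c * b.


Scan left to right, longest-match per lexeme
Tokens: ID(c), OP(*), ID(b)


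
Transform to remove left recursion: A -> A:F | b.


Left-recursive alternatives: A:F; non-recursive: b
Introduce A': A -> bA', A' -> :FA' | ε


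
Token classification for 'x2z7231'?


Pattern: letter/underscore followed by alphanumerics, not a keyword
Type: IDENTIFIER


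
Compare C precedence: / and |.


'/' is multiplicative (level 10); '|' is bitwise OR (level 3)
Higher level binds tighter
'/' has higher precedence than '|'


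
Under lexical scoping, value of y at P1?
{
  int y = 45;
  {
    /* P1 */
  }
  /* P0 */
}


P1's block does not declare y; resolves to the enclosing declaration at depth 0
y = 45


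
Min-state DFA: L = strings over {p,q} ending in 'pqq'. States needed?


Track the longest suffix of input matching a prefix of 'pqq': 4 classes (prefixes of length 0..3)
Minimal DFA: 4 states


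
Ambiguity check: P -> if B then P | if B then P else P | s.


dangling else: 'if B then if B then s else s' parses two ways
Ambiguous


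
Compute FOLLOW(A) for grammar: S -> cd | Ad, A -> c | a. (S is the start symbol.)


$ ∈ FOLLOW(S). For each A -> αBβ: add FIRST(β)\{ε} to FOLLOW(B); if β nullable, add FOLLOW(A).
FOLLOW(A) = {d}


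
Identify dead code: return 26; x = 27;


statement follows a return and is unreachable
Dead: 'x = 27'


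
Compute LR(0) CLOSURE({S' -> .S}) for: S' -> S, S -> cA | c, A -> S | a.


Start: S' -> .S
For each item with dot before a nonterminal B, add B -> .γ for every B-production
Closure: [S' -> .S, S -> .cA, S -> .c]


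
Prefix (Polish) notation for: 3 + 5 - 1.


left-to-right (same/higher precedence on left): tree is (- (+ 3 5) 1)
Prefix: - + 3 5 1


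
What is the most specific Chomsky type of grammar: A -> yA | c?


Right-linear: every RHS is a terminal or a terminal followed by one nonterminal
Classification: Type 3 (Regular)


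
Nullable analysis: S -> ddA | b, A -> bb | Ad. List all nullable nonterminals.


A nonterminal is nullable iff some alternative derives ε (directly, or every symbol in it is nullable)
Nullable: {}


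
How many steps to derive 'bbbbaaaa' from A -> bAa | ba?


Derivation: A => bAa => bbAaa => bbbAaaa => bbbbaaaa
Steps: 4


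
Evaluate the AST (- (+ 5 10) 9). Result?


Evaluate inner: (+ 5 10) = 15
Evaluate root: (- 15 9) = 6
Result: 6


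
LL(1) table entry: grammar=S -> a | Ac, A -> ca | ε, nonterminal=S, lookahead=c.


For [S, c]: 'c' ∈ FIRST(Ac)
Entry: S -> Ac


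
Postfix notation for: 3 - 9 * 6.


* has higher precedence, evaluate 9*6 first
Postfix: 3 9 6 * -


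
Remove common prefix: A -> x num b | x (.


Common prefix: 'x'
Factored: A -> x A', A' -> num b | (


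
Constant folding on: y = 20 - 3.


20 - 3 = 17 at compile time
Optimized: y = 17


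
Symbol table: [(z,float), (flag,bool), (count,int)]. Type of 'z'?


Lookup 'z' → type float


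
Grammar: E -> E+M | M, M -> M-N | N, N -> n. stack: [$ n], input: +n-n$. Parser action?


'n' on top is the handle for N -> n
Action: reduce (N -> n)


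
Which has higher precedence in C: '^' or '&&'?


'^' is bitwise XOR (level 4); '&&' is logical AND (level 2)
Higher level binds tighter
'^' has higher precedence than '&&'


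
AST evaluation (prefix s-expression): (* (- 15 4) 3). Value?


Evaluate inner: (- 15 4) = 11
Evaluate root: (* 11 3) = 33
Result: 33


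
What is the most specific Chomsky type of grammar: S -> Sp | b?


Left-linear: every RHS is a terminal or one nonterminal followed by a terminal
Classification: Type 3 (Regular)


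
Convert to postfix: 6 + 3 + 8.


Left to right (same or higher precedence on left)
Postfix: 6 3 + 8 +


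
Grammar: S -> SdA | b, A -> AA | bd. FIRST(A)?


Per alternative of A: FIRST(AA) = {b}; FIRST(bd) = {b}
FIRST(A) = {b}


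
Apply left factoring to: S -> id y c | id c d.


Common prefix: 'id'
Factored: S -> id S', S' -> y c | c d


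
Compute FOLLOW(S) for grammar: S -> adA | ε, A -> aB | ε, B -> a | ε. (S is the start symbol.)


$ ∈ FOLLOW(S). For each A -> αBβ: add FIRST(β)\{ε} to FOLLOW(B); if β nullable, add FOLLOW(A).
FOLLOW(S) = {$}


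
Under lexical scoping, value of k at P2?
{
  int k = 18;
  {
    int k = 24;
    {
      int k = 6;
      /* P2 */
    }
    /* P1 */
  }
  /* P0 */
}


k declared in the same block as P2
k = 6


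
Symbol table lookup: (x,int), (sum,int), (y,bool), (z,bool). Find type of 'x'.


Lookup 'x' → type int


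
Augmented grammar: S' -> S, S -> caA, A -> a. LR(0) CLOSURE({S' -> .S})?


Start: S' -> .S
For each item with dot before a nonterminal B, add B -> .γ for every B-production
Closure: [S' -> .S, S -> .caA]


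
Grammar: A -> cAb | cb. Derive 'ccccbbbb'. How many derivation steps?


Derivation: A => cAb => ccAbb => cccAbbb => ccccbbbb
Steps: 4


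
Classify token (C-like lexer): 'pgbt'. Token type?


Pattern: letter/underscore followed by alphanumerics, not a keyword
Type: IDENTIFIER


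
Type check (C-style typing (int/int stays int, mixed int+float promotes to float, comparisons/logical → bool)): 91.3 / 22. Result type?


Operand types: float / int
Rule: mixed int/float promotes to float; int/int stays int
Result type: float


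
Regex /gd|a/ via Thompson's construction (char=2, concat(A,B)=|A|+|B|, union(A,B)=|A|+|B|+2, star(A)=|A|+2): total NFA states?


Syntax tree has 3 char leaf(s), 1 union(s), 0 star(s)
chars contribute 3×2 = 6; each union adds +2; each star adds +2
Total: 6 + 2 + 0 = 8 states


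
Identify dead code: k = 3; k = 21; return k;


first assignment to k is overwritten before any read
Dead: 'k = 3'


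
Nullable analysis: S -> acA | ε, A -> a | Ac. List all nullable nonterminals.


A nonterminal is nullable iff some alternative derives ε (directly, or every symbol in it is nullable)
Nullable: {S}


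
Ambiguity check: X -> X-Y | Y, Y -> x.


precedence layered via separate nonterminal Y: deterministic
Unambiguous


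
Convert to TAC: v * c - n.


Break into single-operator statements:
t1 = v * c
t2 = t1 - n


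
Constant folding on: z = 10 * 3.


10 * 3 = 30 at compile time
Optimized: z = 30


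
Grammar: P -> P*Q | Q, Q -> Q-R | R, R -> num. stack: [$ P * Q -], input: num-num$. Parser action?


no handle; shift 'num'
Action: shift


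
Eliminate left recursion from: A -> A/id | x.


Left-recursive alternatives: A/id; non-recursive: x
Introduce A': A -> xA', A' -> /idA' | ε


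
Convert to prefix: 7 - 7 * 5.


'*' binds tighter: tree is (- 7 (* 7 5))
Prefix: - 7 * 7 5


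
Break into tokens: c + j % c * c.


Scan left to right, longest-match per lexeme
Tokens: ID(c), OP(+), ID(j), OP(%), ID(c), OP(*), ID(c)


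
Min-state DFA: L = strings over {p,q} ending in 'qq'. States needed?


Track the longest suffix of input matching a prefix of 'qq': 3 classes (prefixes of length 0..2)
Minimal DFA: 3 states


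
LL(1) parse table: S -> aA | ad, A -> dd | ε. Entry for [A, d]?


For [A, d]: 'd' ∈ FIRST(dd)
Entry: A -> dd


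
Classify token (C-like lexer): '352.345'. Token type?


Pattern: digits with a decimal point
Type: FLOAT_LITERAL


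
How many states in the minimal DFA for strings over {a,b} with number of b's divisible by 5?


Track (count of b) mod 5: states 0..4, accept at 0
Minimal DFA: 5 states


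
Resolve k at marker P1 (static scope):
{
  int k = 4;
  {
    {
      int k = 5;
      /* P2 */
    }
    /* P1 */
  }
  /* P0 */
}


P1's block does not declare k; resolves to the enclosing declaration at depth 0
k = 4


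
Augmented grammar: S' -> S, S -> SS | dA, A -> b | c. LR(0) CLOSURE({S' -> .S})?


Start: S' -> .S
For each item with dot before a nonterminal B, add B -> .γ for every B-production
Closure: [S' -> .S, S -> .SS, S -> .dA]


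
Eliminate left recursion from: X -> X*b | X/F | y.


Left-recursive alternatives: X*b, X/F; non-recursive: y
Introduce X': X -> yX', X' -> *bX' | /FX' | ε


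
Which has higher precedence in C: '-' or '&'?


'-' is additive (level 9); '&' is bitwise AND (level 5)
Higher level binds tighter
'-' has higher precedence than '&'


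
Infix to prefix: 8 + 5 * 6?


'*' binds tighter: tree is (+ 8 (* 5 6))
Prefix: + 8 * 5 6


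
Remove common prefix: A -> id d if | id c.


Common prefix: 'id'
Factored: A -> id A', A' -> d if | c


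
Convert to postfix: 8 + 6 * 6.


* has higher precedence, evaluate 6*6 first
Postfix: 8 6 6 * +


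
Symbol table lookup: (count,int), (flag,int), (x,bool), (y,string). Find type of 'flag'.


Lookup 'flag' → type int


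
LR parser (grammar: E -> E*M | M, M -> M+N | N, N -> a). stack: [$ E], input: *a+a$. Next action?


shift '*' to continue E -> E*M
Action: shift


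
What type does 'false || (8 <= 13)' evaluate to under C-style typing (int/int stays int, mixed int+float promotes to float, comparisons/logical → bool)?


Operand types: bool || bool
Rule: logical operators take bool operands and yield bool
Result type: bool


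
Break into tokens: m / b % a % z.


Scan left to right, longest-match per lexeme
Tokens: ID(m), OP(/), ID(b), OP(%), ID(a), OP(%), ID(z)


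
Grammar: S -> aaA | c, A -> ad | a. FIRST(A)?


Per alternative of A: FIRST(ad) = {a}; FIRST(a) = {a}
FIRST(A) = {a}


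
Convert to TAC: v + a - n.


Break into single-operator statements:
t1 = v + a
t2 = t1 - n


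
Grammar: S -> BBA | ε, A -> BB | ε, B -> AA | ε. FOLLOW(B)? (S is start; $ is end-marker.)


$ ∈ FOLLOW(S). For each A -> αBβ: add FIRST(β)\{ε} to FOLLOW(B); if β nullable, add FOLLOW(A).
FOLLOW(B) = {$}


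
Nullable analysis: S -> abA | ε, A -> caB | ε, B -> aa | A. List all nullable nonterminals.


A nonterminal is nullable iff some alternative derives ε (directly, or every symbol in it is nullable)
Nullable: {A, B, S}


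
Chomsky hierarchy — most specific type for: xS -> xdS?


LHS has context (more than one symbol) and |LHS| ≤ |RHS|
Classification: Type 1 (Context-Sensitive)


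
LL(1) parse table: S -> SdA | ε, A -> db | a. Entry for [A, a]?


For [A, a]: 'a' ∈ FIRST(a)
Entry: A -> a


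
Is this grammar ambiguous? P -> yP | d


right-linear, alternatives start with distinct terminals 'y' vs 'd': unique leftmost derivation
Unambiguous


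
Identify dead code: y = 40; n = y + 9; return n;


y is read by n's definition; n is returned
No dead code


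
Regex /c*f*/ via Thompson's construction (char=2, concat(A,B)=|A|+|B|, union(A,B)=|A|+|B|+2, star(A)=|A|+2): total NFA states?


Syntax tree has 2 char leaf(s), 0 union(s), 2 star(s)
chars contribute 2×2 = 4; each union adds +2; each star adds +2
Total: 4 + 0 + 4 = 8 states


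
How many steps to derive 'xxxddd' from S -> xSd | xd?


Derivation: S => xSd => xxSdd => xxxddd
Steps: 3


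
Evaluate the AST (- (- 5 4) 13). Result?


Evaluate inner: (- 5 4) = 1
Evaluate root: (- 1 13) = -12
Result: -12


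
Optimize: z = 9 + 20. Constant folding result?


9 + 20 = 29 at compile time
Optimized: z = 29


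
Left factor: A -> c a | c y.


Common prefix: 'c'
Factored: A -> c A', A' -> a | y


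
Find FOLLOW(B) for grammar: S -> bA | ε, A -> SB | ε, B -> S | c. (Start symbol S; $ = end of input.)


$ ∈ FOLLOW(S). For each A -> αBβ: add FIRST(β)\{ε} to FOLLOW(B); if β nullable, add FOLLOW(A).
FOLLOW(B) = {$, b, c}


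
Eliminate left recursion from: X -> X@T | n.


Left-recursive alternatives: X@T; non-recursive: n
Introduce X': X -> nX', X' -> @TX' | ε


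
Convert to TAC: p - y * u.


Break into single-operator statements:
t1 = y * u
t2 = p - t1


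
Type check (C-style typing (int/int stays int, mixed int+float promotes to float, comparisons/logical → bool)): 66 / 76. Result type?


Operand types: int / int
Rule: mixed int/float promotes to float; int/int stays int
Result type: int


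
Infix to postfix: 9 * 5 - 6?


Left to right (same or higher precedence on left)
Postfix: 9 5 * 6 -


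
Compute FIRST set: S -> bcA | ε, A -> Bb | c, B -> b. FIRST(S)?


Per alternative of S: FIRST(bcA) = {b}; FIRST(ε) = {ε}
FIRST(S) = {b, ε}


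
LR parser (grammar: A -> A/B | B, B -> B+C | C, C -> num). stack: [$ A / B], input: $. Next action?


handle 'A/B' on top; lookahead ∈ FOLLOW(A) = {/, $}
Action: reduce (A -> A/B)


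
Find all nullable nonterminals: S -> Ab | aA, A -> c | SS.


A nonterminal is nullable iff some alternative derives ε (directly, or every symbol in it is nullable)
Nullable: {}


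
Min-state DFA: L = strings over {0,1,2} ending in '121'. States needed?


Track the longest suffix of input matching a prefix of '121': 4 classes (prefixes of length 0..3)
Minimal DFA: 4 states


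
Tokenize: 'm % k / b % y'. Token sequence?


Scan left to right, longest-match per lexeme
Tokens: ID(m), OP(%), ID(k), OP(/), ID(b), OP(%), ID(y)


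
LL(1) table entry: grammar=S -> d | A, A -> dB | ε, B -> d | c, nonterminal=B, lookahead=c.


For [B, c]: 'c' ∈ FIRST(c)
Entry: B -> c


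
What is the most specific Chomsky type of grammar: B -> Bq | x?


Left-linear: every RHS is a terminal or one nonterminal followed by a terminal
Classification: Type 3 (Regular)


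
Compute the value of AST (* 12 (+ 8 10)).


Evaluate inner: (+ 8 10) = 18
Evaluate root: (* 12 18) = 216
Result: 216


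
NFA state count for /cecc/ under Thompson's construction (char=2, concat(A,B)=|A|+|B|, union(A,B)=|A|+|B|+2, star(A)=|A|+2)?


Syntax tree has 4 char leaf(s), 0 union(s), 0 star(s)
chars contribute 4×2 = 8; each union adds +2; each star adds +2
Total: 8 + 0 + 0 = 8 states


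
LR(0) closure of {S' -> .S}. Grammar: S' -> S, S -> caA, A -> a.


Start: S' -> .S
For each item with dot before a nonterminal B, add B -> .γ for every B-production
Closure: [S' -> .S, S -> .caA]


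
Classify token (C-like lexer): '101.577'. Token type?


Pattern: digits with a decimal point
Type: FLOAT_LITERAL


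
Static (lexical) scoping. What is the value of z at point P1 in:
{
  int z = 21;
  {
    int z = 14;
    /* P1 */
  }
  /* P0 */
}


z declared in the same block as P1
z = 14


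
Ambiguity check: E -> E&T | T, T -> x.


precedence layered via separate nonterminal T: deterministic
Unambiguous


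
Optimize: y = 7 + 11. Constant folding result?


7 + 11 = 18 at compile time
Optimized: y = 18


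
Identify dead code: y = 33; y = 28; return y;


first assignment to y is overwritten before any read
Dead: 'y = 33'


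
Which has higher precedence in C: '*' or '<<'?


'*' is multiplicative (level 10); '<<' is shift (level 8)
Higher level binds tighter
'*' has higher precedence than '<<'


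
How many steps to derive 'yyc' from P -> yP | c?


Derivation: P => yP => yyP => yyc
Steps: 3


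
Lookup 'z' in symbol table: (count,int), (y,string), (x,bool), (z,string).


Lookup 'z' → type string


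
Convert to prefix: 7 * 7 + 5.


left-to-right (same/higher precedence on left): tree is (+ (* 7 7) 5)
Prefix: + * 7 7 5
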